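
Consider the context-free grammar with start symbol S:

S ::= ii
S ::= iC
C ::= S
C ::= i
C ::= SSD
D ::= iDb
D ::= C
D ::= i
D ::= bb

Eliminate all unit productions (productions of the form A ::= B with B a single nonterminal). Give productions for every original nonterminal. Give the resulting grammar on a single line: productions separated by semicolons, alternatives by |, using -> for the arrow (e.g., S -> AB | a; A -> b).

S -> iC | ii; C -> i | iC | ii | SSD; D -> i | bb | iC | ii | SSD | iDb

Unit productions: C->S, D->C.
Unit pairs (A ⇒* B via units): (C,S), (D,C), (D,S).
S: inherits non-unit rules of {S} → iC | ii.
C: inherits non-unit rules of {C, S} → SSD | i | iC | ii.
D: inherits non-unit rules of {C, D, S} → SSD | bb | i | iC | iDb | ii.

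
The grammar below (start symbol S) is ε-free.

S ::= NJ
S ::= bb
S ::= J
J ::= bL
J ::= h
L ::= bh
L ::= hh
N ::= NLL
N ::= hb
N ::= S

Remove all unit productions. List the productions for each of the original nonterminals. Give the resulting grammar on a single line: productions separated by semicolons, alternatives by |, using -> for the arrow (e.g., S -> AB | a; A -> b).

Unit productions: N->S, S->J.
Unit pairs (A ⇒* B via units): (N,J), (N,S), (S,J).
S: inherits non-unit rules of {J, S} → NJ | bL | bb | h.
J: inherits non-unit rules of {J} → bL | h.
L: inherits non-unit rules of {L} → bh | hh.
N: inherits non-unit rules of {J, N, S} → NJ | NLL | bL | bb | h | hb.

S -> h | NJ | bL | bb; J -> h | bL; L -> bh | hh; N -> h | NJ | bL | bb | hb | NLL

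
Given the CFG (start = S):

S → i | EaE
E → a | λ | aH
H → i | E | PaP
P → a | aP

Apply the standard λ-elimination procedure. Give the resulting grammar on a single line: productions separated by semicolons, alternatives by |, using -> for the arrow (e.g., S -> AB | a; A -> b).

Nullable set: {E, H}.
S -> EaE: E, E nullable, giving Ea | EaE | a | aE.
Drop E -> λ.
E -> aH: H nullable, giving a | aH.
H -> E: E nullable, giving E.
Unchanged (no nullable symbols): S -> i; E -> a; H -> PaP; H -> i; P -> a; P -> aP.

S -> a | i | Ea | aE | EaE; E -> a | aH; H -> E | i | PaP; P -> a | aP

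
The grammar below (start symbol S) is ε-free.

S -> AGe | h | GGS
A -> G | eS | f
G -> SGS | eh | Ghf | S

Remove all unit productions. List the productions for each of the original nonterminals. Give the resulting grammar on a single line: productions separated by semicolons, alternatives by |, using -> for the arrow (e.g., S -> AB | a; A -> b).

Unit productions: A->G, G->S.
Unit pairs (A ⇒* B via units): (A,G), (A,S), (G,S).
S: inherits non-unit rules of {S} → AGe | GGS | h.
A: inherits non-unit rules of {A, G, S} → AGe | GGS | Ghf | SGS | eS | eh | f | h.
G: inherits non-unit rules of {G, S} → AGe | GGS | Ghf | SGS | eh | h.

S -> h | AGe | GGS; A -> f | h | eS | eh | AGe | GGS | Ghf | SGS; G -> h | eh | AGe | GGS | Ghf | SGS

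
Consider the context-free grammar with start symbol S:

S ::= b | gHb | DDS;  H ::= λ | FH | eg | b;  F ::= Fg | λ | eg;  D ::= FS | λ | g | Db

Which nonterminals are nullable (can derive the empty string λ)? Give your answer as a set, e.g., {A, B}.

Directly nullable (have an ε-rule): {D, F, H}.
Not nullable: S — each has a terminal in every rule's right-hand side or depends on a non-nullable symbol.

{D, F, H}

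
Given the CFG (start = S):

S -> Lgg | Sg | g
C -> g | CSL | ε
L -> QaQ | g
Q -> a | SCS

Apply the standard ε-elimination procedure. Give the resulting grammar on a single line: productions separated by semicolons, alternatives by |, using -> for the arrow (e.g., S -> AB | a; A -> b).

S -> g | Sg | Lgg; C -> g | SL | CSL; L -> g | QaQ; Q -> a | SS | SCS

Nullable set: {C}.
Drop C -> ε.
C -> CSL: C nullable, giving CSL | SL.
Q -> SCS: C nullable, giving SCS | SS.
Unchanged (no nullable symbols): S -> Lgg; S -> Sg; S -> g; C -> g; L -> QaQ; L -> g; Q -> a.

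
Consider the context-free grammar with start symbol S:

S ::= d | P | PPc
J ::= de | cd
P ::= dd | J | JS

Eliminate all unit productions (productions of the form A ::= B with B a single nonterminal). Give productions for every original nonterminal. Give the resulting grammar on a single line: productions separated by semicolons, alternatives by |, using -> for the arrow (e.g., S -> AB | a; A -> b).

Unit productions: P->J, S->P.
Unit pairs (A ⇒* B via units): (P,J), (S,J), (S,P).
S: inherits non-unit rules of {J, P, S} → JS | PPc | cd | d | dd | de.
J: inherits non-unit rules of {J} → cd | de.
P: inherits non-unit rules of {J, P} → JS | cd | dd | de.

S -> d | JS | cd | dd | de | PPc; J -> cd | de; P -> JS | cd | dd | de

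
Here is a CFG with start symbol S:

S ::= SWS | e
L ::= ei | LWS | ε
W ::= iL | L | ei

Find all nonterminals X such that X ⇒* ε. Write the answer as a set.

Directly nullable (have an ε-rule): {L}.
W is nullable via W -> L (every symbol on the right is already known nullable).
Not nullable: S — each has a terminal in every rule's right-hand side or depends on a non-nullable symbol.

{L, W}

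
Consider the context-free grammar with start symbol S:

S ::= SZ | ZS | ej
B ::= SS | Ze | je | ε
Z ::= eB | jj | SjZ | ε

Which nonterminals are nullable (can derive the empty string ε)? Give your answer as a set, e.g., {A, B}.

Directly nullable (have an ε-rule): {B, Z}.
Not nullable: S — each has a terminal in every rule's right-hand side or depends on a non-nullable symbol.

{B, Z}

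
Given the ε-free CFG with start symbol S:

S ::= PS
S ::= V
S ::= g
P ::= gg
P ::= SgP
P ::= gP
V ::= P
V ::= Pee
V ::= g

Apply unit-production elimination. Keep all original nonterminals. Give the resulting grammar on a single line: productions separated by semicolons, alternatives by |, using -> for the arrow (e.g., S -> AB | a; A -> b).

S -> g | PS | gP | gg | Pee | SgP; P -> gP | gg | SgP; V -> g | gP | gg | Pee | SgP

Unit productions: S->V, V->P.
Unit pairs (A ⇒* B via units): (S,P), (S,V), (V,P).
S: inherits non-unit rules of {P, S, V} → PS | Pee | SgP | g | gP | gg.
P: inherits non-unit rules of {P} → SgP | gP | gg.
V: inherits non-unit rules of {P, V} → Pee | SgP | g | gP | gg.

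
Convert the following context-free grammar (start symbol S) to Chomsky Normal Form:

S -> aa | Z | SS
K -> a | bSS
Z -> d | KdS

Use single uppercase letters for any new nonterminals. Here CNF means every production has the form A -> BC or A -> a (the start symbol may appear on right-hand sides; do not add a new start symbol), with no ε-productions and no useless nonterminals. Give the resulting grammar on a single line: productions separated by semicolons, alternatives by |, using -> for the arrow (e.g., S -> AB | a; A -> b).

No ε-productions.
After unit-elimination: S -> d | SS | aa | KdS; K -> a | bSS; Z -> d | KdS.
TERM: introduce C -> a, A -> b, B -> d and substitute in every rule of length ≥2.
BIN: K -> ASS becomes K -> AD, D -> SS; S -> KBS becomes S -> KE, E -> BS; Z -> KBS becomes Z -> KF, F -> BS.
Drop unreachable/unproductive: Z.

S -> d | CC | KE | SS; A -> b; B -> d; C -> a; D -> SS; E -> BS; K -> a | AD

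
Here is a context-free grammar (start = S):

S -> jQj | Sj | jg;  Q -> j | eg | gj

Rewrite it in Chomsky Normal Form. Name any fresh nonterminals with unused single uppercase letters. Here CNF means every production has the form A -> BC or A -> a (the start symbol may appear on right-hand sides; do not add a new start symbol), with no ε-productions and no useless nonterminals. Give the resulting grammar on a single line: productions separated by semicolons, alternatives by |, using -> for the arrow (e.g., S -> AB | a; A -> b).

No ε-productions.
No unit productions to eliminate.
TERM: introduce A -> e, B -> g, C -> j and substitute in every rule of length ≥2.
BIN: S -> CQC becomes S -> CD, D -> QC.

S -> CB | CD | SC; A -> e; B -> g; C -> j; D -> QC; Q -> j | AB | BC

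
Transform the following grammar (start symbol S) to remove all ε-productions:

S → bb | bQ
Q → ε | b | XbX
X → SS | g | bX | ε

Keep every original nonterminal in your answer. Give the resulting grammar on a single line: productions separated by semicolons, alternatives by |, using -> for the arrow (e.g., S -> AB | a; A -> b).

S -> b | bQ | bb; Q -> b | Xb | bX | XbX; X -> b | g | SS | bX

Nullable set: {Q, X}.
S -> bQ: Q nullable, giving b | bQ.
Drop Q -> ε.
Q -> XbX: X, X nullable, giving Xb | XbX | b | bX.
Drop X -> ε.
X -> bX: X nullable, giving b | bX.
Unchanged (no nullable symbols): S -> bb; Q -> b; X -> SS; X -> g.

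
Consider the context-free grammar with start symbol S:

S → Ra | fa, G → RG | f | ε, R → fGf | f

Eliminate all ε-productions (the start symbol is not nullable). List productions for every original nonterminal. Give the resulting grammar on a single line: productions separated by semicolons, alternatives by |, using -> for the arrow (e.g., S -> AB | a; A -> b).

Nullable set: {G}.
Drop G -> ε.
G -> RG: G nullable, giving R | RG.
R -> fGf: G nullable, giving fGf | ff.
Unchanged (no nullable symbols): S -> Ra; S -> fa; G -> f; R -> f.

S -> Ra | fa; G -> R | f | RG; R -> f | ff | fGf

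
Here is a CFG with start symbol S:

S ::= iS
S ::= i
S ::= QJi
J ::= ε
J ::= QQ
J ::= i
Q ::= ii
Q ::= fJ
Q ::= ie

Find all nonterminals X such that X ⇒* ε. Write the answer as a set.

{J}

Directly nullable (have an ε-rule): {J}.
Not nullable: Q, S — each has a terminal in every rule's right-hand side or depends on a non-nullable symbol.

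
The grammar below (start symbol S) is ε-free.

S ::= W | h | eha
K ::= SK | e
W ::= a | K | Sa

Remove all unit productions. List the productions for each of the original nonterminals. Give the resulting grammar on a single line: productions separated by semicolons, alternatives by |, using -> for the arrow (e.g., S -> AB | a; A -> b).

Unit productions: S->W, W->K.
Unit pairs (A ⇒* B via units): (S,K), (S,W), (W,K).
S: inherits non-unit rules of {K, S, W} → SK | Sa | a | e | eha | h.
K: inherits non-unit rules of {K} → SK | e.
W: inherits non-unit rules of {K, W} → SK | Sa | a | e.

S -> a | e | h | SK | Sa | eha; K -> e | SK; W -> a | e | SK | Sa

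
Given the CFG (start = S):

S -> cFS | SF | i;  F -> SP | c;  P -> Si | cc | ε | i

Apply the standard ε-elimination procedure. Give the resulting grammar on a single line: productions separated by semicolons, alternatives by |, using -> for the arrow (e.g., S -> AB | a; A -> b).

S -> i | SF | cFS; F -> S | c | SP; P -> i | Si | cc

Nullable set: {P}.
F -> SP: P nullable, giving S | SP.
Drop P -> ε.
Unchanged (no nullable symbols): S -> SF; S -> cFS; S -> i; F -> c; P -> Si; P -> cc; P -> i.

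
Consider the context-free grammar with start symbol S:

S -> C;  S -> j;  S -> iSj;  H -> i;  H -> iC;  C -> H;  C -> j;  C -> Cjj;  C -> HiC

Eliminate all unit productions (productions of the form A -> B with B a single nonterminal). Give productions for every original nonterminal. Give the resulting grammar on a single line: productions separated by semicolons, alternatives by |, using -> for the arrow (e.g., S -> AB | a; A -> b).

Unit productions: C->H, S->C.
Unit pairs (A ⇒* B via units): (C,H), (S,C), (S,H).
S: inherits non-unit rules of {C, H, S} → Cjj | HiC | i | iC | iSj | j.
C: inherits non-unit rules of {C, H} → Cjj | HiC | i | iC | j.
H: inherits non-unit rules of {H} → i | iC.

S -> i | j | iC | Cjj | HiC | iSj; C -> i | j | iC | Cjj | HiC; H -> i | iC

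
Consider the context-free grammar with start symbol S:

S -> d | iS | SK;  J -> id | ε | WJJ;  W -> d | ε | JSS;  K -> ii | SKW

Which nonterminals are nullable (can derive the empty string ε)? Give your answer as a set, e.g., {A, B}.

Directly nullable (have an ε-rule): {J, W}.
Not nullable: K, S — each has a terminal in every rule's right-hand side or depends on a non-nullable symbol.

{J, W}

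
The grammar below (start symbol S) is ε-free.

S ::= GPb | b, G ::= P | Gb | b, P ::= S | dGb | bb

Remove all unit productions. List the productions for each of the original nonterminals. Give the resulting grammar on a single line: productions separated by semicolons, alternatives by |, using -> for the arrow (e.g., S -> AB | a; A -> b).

Unit productions: G->P, P->S.
Unit pairs (A ⇒* B via units): (G,P), (G,S), (P,S).
S: inherits non-unit rules of {S} → GPb | b.
G: inherits non-unit rules of {G, P, S} → GPb | Gb | b | bb | dGb.
P: inherits non-unit rules of {P, S} → GPb | b | bb | dGb.

S -> b | GPb; G -> b | Gb | bb | GPb | dGb; P -> b | bb | GPb | dGb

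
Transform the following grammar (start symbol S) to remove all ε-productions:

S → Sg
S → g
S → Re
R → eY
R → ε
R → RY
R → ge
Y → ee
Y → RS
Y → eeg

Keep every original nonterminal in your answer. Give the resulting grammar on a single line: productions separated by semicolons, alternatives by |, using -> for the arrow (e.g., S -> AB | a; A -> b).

S -> e | g | Re | Sg; R -> Y | RY | eY | ge; Y -> S | RS | ee | eeg

Nullable set: {R}.
S -> Re: R nullable, giving Re | e.
Drop R -> ε.
R -> RY: R nullable, giving RY | Y.
Y -> RS: R nullable, giving RS | S.
Unchanged (no nullable symbols): S -> Sg; S -> g; R -> eY; R -> ge; Y -> ee; Y -> eeg.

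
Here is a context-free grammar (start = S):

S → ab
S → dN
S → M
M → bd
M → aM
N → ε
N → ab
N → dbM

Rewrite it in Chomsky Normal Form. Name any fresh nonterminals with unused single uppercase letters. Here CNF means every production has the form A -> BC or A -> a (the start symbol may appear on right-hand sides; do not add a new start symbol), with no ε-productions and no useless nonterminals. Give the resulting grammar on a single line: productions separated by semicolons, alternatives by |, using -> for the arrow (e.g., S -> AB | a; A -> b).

Nullable: {N}; after ε-elimination: S -> M | d | ab | dN; M -> aM | bd; N -> ab | dbM.
After unit-elimination: S -> d | aM | ab | bd | dN; M -> aM | bd; N -> ab | dbM.
TERM: introduce A -> a, B -> b, C -> d and substitute in every rule of length ≥2.
BIN: N -> CBM becomes N -> CD, D -> BM.

S -> d | AB | AM | BC | CN; A -> a; B -> b; C -> d; D -> BM; M -> AM | BC; N -> AB | CD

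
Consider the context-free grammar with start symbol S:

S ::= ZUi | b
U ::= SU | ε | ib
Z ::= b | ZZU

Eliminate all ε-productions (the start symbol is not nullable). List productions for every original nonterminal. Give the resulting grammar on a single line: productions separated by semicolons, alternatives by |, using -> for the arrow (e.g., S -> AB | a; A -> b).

S -> b | Zi | ZUi; U -> S | SU | ib; Z -> b | ZZ | ZZU

Nullable set: {U}.
S -> ZUi: U nullable, giving ZUi | Zi.
Drop U -> ε.
U -> SU: U nullable, giving S | SU.
Z -> ZZU: U nullable, giving ZZ | ZZU.
Unchanged (no nullable symbols): S -> b; U -> ib; Z -> b.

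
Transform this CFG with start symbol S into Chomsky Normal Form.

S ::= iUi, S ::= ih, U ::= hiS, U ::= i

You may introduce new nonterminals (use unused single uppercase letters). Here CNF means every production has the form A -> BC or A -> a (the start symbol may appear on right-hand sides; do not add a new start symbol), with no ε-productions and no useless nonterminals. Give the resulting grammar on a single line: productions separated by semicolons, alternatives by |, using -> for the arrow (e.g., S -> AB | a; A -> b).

S -> AB | AC; A -> i; B -> h; C -> UA; D -> AS; U -> i | BD

No ε-productions.
No unit productions to eliminate.
TERM: introduce B -> h, A -> i and substitute in every rule of length ≥2.
BIN: S -> AUA becomes S -> AC, C -> UA; U -> BAS becomes U -> BD, D -> AS.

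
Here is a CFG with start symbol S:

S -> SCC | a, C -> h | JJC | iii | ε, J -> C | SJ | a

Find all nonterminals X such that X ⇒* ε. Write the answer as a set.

{C, J}

Directly nullable (have an ε-rule): {C}.
J is nullable via J -> C (every symbol on the right is already known nullable).
Not nullable: S — each has a terminal in every rule's right-hand side or depends on a non-nullable symbol.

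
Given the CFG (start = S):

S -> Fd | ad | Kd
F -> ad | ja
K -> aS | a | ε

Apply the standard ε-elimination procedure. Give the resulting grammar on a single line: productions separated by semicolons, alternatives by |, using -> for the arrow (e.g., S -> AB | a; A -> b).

Nullable set: {K}.
S -> Kd: K nullable, giving Kd | d.
Drop K -> ε.
Unchanged (no nullable symbols): S -> Fd; S -> ad; F -> ad; F -> ja; K -> a; K -> aS.

S -> d | Fd | Kd | ad; F -> ad | ja; K -> a | aS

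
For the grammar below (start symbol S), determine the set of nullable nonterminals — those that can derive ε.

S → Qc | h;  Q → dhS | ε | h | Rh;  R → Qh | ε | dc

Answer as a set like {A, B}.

{Q, R}

Directly nullable (have an ε-rule): {Q, R}.
Not nullable: S — each has a terminal in every rule's right-hand side or depends on a non-nullable symbol.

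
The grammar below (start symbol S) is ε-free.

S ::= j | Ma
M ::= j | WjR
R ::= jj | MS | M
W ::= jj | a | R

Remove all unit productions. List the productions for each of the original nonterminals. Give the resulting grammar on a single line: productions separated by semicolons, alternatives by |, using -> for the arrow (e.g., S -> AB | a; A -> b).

Unit productions: R->M, W->R.
Unit pairs (A ⇒* B via units): (R,M), (W,M), (W,R).
S: inherits non-unit rules of {S} → Ma | j.
M: inherits non-unit rules of {M} → WjR | j.
R: inherits non-unit rules of {M, R} → MS | WjR | j | jj.
W: inherits non-unit rules of {M, R, W} → MS | WjR | a | j | jj.

S -> j | Ma; M -> j | WjR; R -> j | MS | jj | WjR; W -> a | j | MS | jj | WjR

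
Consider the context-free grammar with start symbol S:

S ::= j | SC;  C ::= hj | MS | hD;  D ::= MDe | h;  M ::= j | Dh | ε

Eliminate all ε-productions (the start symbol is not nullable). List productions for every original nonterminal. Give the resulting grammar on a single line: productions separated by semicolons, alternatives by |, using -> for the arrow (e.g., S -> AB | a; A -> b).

Nullable set: {M}.
C -> MS: M nullable, giving MS | S.
D -> MDe: M nullable, giving De | MDe.
Drop M -> ε.
Unchanged (no nullable symbols): S -> SC; S -> j; C -> hD; C -> hj; D -> h; M -> Dh; M -> j.

S -> j | SC; C -> S | MS | hD | hj; D -> h | De | MDe; M -> j | Dh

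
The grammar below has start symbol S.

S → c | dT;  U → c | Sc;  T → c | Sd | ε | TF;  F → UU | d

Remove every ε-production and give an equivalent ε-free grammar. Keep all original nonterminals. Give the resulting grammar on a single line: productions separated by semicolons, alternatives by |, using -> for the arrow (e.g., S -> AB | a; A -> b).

Nullable set: {T}.
S -> dT: T nullable, giving d | dT.
Drop T -> ε.
T -> TF: T nullable, giving F | TF.
Unchanged (no nullable symbols): S -> c; F -> UU; F -> d; T -> Sd; T -> c; U -> Sc; U -> c.

S -> c | d | dT; F -> d | UU; T -> F | c | Sd | TF; U -> c | Sc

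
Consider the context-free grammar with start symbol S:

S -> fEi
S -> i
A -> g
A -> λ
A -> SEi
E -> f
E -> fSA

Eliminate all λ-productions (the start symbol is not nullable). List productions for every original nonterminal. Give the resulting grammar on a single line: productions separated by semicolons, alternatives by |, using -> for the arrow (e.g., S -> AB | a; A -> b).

Nullable set: {A}.
Drop A -> λ.
E -> fSA: A nullable, giving fS | fSA.
Unchanged (no nullable symbols): S -> fEi; S -> i; A -> SEi; A -> g; E -> f.

S -> i | fEi; A -> g | SEi; E -> f | fS | fSA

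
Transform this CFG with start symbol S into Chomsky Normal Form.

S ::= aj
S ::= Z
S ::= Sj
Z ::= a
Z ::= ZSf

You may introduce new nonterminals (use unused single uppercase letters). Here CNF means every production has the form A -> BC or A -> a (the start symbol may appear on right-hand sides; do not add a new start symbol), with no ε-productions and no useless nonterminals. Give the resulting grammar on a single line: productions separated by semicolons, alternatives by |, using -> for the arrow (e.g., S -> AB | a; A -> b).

No ε-productions.
After unit-elimination: S -> a | Sj | aj | ZSf; Z -> a | ZSf.
TERM: introduce C -> a, B -> f, A -> j and substitute in every rule of length ≥2.
BIN: S -> ZSB becomes S -> ZD, D -> SB; Z -> ZSB becomes Z -> ZE, E -> SB.

S -> a | CA | SA | ZD; A -> j; B -> f; C -> a; D -> SB; E -> SB; Z -> a | ZE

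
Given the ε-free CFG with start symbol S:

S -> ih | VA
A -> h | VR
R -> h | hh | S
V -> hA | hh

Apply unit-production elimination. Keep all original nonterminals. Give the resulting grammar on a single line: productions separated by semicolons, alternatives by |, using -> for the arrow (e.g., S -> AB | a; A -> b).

S -> VA | ih; A -> h | VR; R -> h | VA | hh | ih; V -> hA | hh

Unit productions: R->S.
Unit pairs (A ⇒* B via units): (R,S).
S: inherits non-unit rules of {S} → VA | ih.
A: inherits non-unit rules of {A} → VR | h.
R: inherits non-unit rules of {R, S} → VA | h | hh | ih.
V: inherits non-unit rules of {V} → hA | hh.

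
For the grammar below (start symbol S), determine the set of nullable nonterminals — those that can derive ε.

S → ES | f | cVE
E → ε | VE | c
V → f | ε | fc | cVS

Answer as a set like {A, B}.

Directly nullable (have an ε-rule): {E, V}.
Not nullable: S — each has a terminal in every rule's right-hand side or depends on a non-nullable symbol.

{E, V}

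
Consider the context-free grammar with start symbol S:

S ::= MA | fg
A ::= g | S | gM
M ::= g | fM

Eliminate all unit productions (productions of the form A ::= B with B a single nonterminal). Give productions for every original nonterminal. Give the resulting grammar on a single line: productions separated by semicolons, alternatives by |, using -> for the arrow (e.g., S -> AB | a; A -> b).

S -> MA | fg; A -> g | MA | fg | gM; M -> g | fM

Unit productions: A->S.
Unit pairs (A ⇒* B via units): (A,S).
S: inherits non-unit rules of {S} → MA | fg.
A: inherits non-unit rules of {A, S} → MA | fg | g | gM.
M: inherits non-unit rules of {M} → fM | g.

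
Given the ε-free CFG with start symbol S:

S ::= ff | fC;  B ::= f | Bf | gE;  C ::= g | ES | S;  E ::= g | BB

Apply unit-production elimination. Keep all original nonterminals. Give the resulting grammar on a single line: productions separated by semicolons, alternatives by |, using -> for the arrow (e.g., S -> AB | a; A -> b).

Unit productions: C->S.
Unit pairs (A ⇒* B via units): (C,S).
S: inherits non-unit rules of {S} → fC | ff.
B: inherits non-unit rules of {B} → Bf | f | gE.
C: inherits non-unit rules of {C, S} → ES | fC | ff | g.
E: inherits non-unit rules of {E} → BB | g.

S -> fC | ff; B -> f | Bf | gE; C -> g | ES | fC | ff; E -> g | BB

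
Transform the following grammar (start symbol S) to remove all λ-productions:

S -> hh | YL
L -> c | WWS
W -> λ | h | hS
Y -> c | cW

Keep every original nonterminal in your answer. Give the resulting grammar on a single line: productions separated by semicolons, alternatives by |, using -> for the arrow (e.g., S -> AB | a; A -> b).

S -> YL | hh; L -> S | c | WS | WWS; W -> h | hS; Y -> c | cW

Nullable set: {W}.
L -> WWS: W, W nullable, giving S | WS | WWS.
Drop W -> λ.
Y -> cW: W nullable, giving c | cW.
Unchanged (no nullable symbols): S -> YL; S -> hh; L -> c; W -> h; W -> hS; Y -> c.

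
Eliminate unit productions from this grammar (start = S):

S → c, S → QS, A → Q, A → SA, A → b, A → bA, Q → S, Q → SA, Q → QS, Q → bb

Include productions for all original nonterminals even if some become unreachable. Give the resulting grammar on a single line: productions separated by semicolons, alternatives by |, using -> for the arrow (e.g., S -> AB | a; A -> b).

Unit productions: A->Q, Q->S.
Unit pairs (A ⇒* B via units): (A,Q), (A,S), (Q,S).
S: inherits non-unit rules of {S} → QS | c.
A: inherits non-unit rules of {A, Q, S} → QS | SA | b | bA | bb | c.
Q: inherits non-unit rules of {Q, S} → QS | SA | bb | c.

S -> c | QS; A -> b | c | QS | SA | bA | bb; Q -> c | QS | SA | bb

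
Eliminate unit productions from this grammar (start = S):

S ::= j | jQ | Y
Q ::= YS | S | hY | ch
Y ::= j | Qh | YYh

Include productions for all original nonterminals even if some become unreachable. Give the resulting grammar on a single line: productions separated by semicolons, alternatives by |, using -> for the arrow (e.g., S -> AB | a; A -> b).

S -> j | Qh | jQ | YYh; Q -> j | Qh | YS | ch | hY | jQ | YYh; Y -> j | Qh | YYh

Unit productions: Q->S, S->Y.
Unit pairs (A ⇒* B via units): (Q,S), (Q,Y), (S,Y).
S: inherits non-unit rules of {S, Y} → Qh | YYh | j | jQ.
Q: inherits non-unit rules of {Q, S, Y} → Qh | YS | YYh | ch | hY | j | jQ.
Y: inherits non-unit rules of {Y} → Qh | YYh | j.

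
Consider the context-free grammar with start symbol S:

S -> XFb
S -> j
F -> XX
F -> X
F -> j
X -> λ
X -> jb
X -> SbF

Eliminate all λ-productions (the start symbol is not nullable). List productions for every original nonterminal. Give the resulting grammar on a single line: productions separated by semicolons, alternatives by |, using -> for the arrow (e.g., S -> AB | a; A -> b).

Nullable set: {F, X}.
S -> XFb: X, F nullable, giving Fb | XFb | Xb | b.
F -> X: X nullable, giving X.
F -> XX: X, X nullable, giving X | XX.
Drop X -> λ.
X -> SbF: F nullable, giving Sb | SbF.
Unchanged (no nullable symbols): S -> j; F -> j; X -> jb.

S -> b | j | Fb | Xb | XFb; F -> X | j | XX; X -> Sb | jb | SbF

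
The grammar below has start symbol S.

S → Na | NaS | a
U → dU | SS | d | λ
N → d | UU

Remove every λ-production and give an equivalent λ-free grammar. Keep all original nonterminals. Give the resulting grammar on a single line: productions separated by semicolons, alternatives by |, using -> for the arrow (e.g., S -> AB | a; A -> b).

Nullable set: {N, U}.
S -> Na: N nullable, giving Na | a.
S -> NaS: N nullable, giving NaS | aS.
N -> UU: U, U nullable, giving U | UU.
Drop U -> λ.
U -> dU: U nullable, giving d | dU.
Unchanged (no nullable symbols): S -> a; N -> d; U -> SS; U -> d.

S -> a | Na | aS | NaS; N -> U | d | UU; U -> d | SS | dU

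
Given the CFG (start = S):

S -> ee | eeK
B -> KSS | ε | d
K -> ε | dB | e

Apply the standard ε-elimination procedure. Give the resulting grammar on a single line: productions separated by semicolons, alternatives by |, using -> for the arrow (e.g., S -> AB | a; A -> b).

Nullable set: {B, K}.
S -> eeK: K nullable, giving ee | eeK.
Drop B -> ε.
B -> KSS: K nullable, giving KSS | SS.
Drop K -> ε.
K -> dB: B nullable, giving d | dB.
Unchanged (no nullable symbols): S -> ee; B -> d; K -> e.

S -> ee | eeK; B -> d | SS | KSS; K -> d | e | dB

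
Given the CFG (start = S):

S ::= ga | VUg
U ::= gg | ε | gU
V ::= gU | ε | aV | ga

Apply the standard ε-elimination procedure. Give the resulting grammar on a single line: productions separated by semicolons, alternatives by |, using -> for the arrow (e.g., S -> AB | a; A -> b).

Nullable set: {U, V}.
S -> VUg: V, U nullable, giving Ug | VUg | Vg | g.
Drop U -> ε.
U -> gU: U nullable, giving g | gU.
Drop V -> ε.
V -> aV: V nullable, giving a | aV.
V -> gU: U nullable, giving g | gU.
Unchanged (no nullable symbols): S -> ga; U -> gg; V -> ga.

S -> g | Ug | Vg | ga | VUg; U -> g | gU | gg; V -> a | g | aV | gU | ga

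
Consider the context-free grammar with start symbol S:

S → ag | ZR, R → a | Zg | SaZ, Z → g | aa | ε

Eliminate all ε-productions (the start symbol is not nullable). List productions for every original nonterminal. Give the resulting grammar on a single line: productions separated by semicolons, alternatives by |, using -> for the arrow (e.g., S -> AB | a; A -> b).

Nullable set: {Z}.
S -> ZR: Z nullable, giving R | ZR.
R -> SaZ: Z nullable, giving Sa | SaZ.
R -> Zg: Z nullable, giving Zg | g.
Drop Z -> ε.
Unchanged (no nullable symbols): S -> ag; R -> a; Z -> aa; Z -> g.

S -> R | ZR | ag; R -> a | g | Sa | Zg | SaZ; Z -> g | aa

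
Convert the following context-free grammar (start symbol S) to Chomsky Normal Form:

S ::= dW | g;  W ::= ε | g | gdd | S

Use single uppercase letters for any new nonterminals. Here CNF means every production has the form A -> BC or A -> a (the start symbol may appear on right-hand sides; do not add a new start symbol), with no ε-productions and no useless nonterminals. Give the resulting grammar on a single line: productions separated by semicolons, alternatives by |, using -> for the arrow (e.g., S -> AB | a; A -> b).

S -> d | g | AW; A -> d; B -> g; C -> AA; W -> d | g | AW | BC

Nullable: {W}; after ε-elimination: S -> d | g | dW; W -> S | g | gdd.
After unit-elimination: S -> d | g | dW; W -> d | g | dW | gdd.
TERM: introduce A -> d, B -> g and substitute in every rule of length ≥2.
BIN: W -> BAA becomes W -> BC, C -> AA.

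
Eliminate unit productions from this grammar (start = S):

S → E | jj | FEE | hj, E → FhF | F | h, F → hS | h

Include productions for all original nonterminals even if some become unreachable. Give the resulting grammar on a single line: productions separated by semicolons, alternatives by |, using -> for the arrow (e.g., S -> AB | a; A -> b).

Unit productions: E->F, S->E.
Unit pairs (A ⇒* B via units): (E,F), (S,E), (S,F).
S: inherits non-unit rules of {E, F, S} → FEE | FhF | h | hS | hj | jj.
E: inherits non-unit rules of {E, F} → FhF | h | hS.
F: inherits non-unit rules of {F} → h | hS.

S -> h | hS | hj | jj | FEE | FhF; E -> h | hS | FhF; F -> h | hS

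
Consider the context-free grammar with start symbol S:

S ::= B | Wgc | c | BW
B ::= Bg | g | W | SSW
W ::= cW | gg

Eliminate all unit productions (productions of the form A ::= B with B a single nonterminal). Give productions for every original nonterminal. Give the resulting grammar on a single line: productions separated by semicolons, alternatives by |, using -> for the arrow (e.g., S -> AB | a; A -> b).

S -> c | g | BW | Bg | cW | gg | SSW | Wgc; B -> g | Bg | cW | gg | SSW; W -> cW | gg

Unit productions: B->W, S->B.
Unit pairs (A ⇒* B via units): (B,W), (S,B), (S,W).
S: inherits non-unit rules of {B, S, W} → BW | Bg | SSW | Wgc | c | cW | g | gg.
B: inherits non-unit rules of {B, W} → Bg | SSW | cW | g | gg.
W: inherits non-unit rules of {W} → cW | gg.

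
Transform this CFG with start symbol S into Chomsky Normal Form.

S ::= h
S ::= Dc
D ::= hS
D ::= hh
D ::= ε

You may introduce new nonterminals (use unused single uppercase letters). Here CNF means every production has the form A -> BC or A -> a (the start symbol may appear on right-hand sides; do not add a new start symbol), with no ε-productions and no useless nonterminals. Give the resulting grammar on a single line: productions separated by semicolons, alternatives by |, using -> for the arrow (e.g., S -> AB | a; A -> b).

S -> c | h | DB; A -> h; B -> c; D -> AA | AS

Nullable: {D}; after ε-elimination: S -> c | h | Dc; D -> hS | hh.
No unit productions to eliminate.
TERM: introduce B -> c, A -> h and substitute in every rule of length ≥2.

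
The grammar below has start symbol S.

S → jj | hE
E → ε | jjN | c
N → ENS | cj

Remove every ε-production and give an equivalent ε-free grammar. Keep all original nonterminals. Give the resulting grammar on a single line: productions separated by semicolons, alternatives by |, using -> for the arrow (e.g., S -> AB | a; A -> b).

Nullable set: {E}.
S -> hE: E nullable, giving h | hE.
Drop E -> ε.
N -> ENS: E nullable, giving ENS | NS.
Unchanged (no nullable symbols): S -> jj; E -> c; E -> jjN; N -> cj.

S -> h | hE | jj; E -> c | jjN; N -> NS | cj | ENS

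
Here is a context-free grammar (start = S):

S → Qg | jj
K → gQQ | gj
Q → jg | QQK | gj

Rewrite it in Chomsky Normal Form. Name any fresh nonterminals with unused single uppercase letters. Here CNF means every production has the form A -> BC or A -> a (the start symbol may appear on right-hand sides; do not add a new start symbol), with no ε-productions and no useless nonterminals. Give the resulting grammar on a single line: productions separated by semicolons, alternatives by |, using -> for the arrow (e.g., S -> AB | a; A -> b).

No ε-productions.
No unit productions to eliminate.
TERM: introduce A -> g, B -> j and substitute in every rule of length ≥2.
BIN: K -> AQQ becomes K -> AC, C -> QQ; Q -> QQK becomes Q -> QD, D -> QK.

S -> BB | QA; A -> g; B -> j; C -> QQ; D -> QK; K -> AB | AC; Q -> AB | BA | QD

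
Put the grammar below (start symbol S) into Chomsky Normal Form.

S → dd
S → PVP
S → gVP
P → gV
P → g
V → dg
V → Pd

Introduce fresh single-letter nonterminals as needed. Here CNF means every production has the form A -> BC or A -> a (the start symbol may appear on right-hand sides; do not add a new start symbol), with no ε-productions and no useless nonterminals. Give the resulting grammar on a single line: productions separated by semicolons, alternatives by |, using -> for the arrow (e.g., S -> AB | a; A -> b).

No ε-productions.
No unit productions to eliminate.
TERM: introduce B -> d, A -> g and substitute in every rule of length ≥2.
BIN: S -> AVP becomes S -> AC, C -> VP; S -> PVP becomes S -> PD, D -> VP.

S -> AC | BB | PD; A -> g; B -> d; C -> VP; D -> VP; P -> g | AV; V -> BA | PB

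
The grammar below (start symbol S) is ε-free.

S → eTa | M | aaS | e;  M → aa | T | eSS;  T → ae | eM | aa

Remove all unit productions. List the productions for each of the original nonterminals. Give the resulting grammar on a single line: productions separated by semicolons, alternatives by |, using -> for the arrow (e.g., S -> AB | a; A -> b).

S -> e | aa | ae | eM | aaS | eSS | eTa; M -> aa | ae | eM | eSS; T -> aa | ae | eM

Unit productions: M->T, S->M.
Unit pairs (A ⇒* B via units): (M,T), (S,M), (S,T).
S: inherits non-unit rules of {M, S, T} → aa | aaS | ae | e | eM | eSS | eTa.
M: inherits non-unit rules of {M, T} → aa | ae | eM | eSS.
T: inherits non-unit rules of {T} → aa | ae | eM.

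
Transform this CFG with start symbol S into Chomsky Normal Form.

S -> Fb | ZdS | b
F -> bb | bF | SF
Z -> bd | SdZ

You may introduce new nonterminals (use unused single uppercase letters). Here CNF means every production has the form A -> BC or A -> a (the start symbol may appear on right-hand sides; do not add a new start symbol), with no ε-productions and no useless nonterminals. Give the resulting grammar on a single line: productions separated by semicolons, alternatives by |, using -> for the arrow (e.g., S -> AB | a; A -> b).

No ε-productions.
No unit productions to eliminate.
TERM: introduce A -> b, B -> d and substitute in every rule of length ≥2.
BIN: S -> ZBS becomes S -> ZC, C -> BS; Z -> SBZ becomes Z -> SD, D -> BZ.

S -> b | FA | ZC; A -> b; B -> d; C -> BS; D -> BZ; F -> AA | AF | SF; Z -> AB | SD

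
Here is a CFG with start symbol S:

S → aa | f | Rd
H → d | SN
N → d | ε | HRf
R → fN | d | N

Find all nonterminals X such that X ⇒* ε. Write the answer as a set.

Directly nullable (have an ε-rule): {N}.
R is nullable via R -> N (every symbol on the right is already known nullable).
Not nullable: H, S — each has a terminal in every rule's right-hand side or depends on a non-nullable symbol.

{N, R}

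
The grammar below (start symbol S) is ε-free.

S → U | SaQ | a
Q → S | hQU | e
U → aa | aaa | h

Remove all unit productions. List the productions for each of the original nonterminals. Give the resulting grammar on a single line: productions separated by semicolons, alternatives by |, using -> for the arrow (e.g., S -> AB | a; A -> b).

Unit productions: Q->S, S->U.
Unit pairs (A ⇒* B via units): (Q,S), (Q,U), (S,U).
S: inherits non-unit rules of {S, U} → SaQ | a | aa | aaa | h.
Q: inherits non-unit rules of {Q, S, U} → SaQ | a | aa | aaa | e | h | hQU.
U: inherits non-unit rules of {U} → aa | aaa | h.

S -> a | h | aa | SaQ | aaa; Q -> a | e | h | aa | SaQ | aaa | hQU; U -> h | aa | aaa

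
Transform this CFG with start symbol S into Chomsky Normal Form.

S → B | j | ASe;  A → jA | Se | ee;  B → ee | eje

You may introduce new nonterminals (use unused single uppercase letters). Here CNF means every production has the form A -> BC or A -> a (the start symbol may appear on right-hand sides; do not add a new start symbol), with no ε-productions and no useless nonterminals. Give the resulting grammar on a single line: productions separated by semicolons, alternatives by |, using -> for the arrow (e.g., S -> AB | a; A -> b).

S -> j | AF | CC | CG; A -> CC | DA | SC; C -> e; D -> j; F -> SC; G -> DC

No ε-productions.
After unit-elimination: S -> j | ee | ASe | eje; A -> Se | ee | jA; B -> ee | eje.
TERM: introduce C -> e, D -> j and substitute in every rule of length ≥2.
BIN: B -> CDC becomes B -> CE, E -> DC; S -> ASC becomes S -> AF, F -> SC; S -> CDC becomes S -> CG, G -> DC.
Drop unreachable/unproductive: B.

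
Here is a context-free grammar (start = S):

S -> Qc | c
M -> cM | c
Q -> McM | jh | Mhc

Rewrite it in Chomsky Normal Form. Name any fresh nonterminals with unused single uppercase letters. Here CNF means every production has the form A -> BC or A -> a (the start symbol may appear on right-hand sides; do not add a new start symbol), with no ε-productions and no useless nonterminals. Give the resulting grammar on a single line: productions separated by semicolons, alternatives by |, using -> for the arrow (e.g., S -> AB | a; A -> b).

No ε-productions.
No unit productions to eliminate.
TERM: introduce A -> c, B -> h, C -> j and substitute in every rule of length ≥2.
BIN: Q -> MAM becomes Q -> MD, D -> AM; Q -> MBA becomes Q -> ME, E -> BA.

S -> c | QA; A -> c; B -> h; C -> j; D -> AM; E -> BA; M -> c | AM; Q -> CB | MD | ME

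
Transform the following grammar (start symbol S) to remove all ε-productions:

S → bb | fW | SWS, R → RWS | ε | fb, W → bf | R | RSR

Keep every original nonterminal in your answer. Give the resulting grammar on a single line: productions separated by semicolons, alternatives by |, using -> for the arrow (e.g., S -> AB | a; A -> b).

S -> f | SS | bb | fW | SWS; R -> S | RS | WS | fb | RWS; W -> R | S | RS | SR | bf | RSR

Nullable set: {R, W}.
S -> SWS: W nullable, giving SS | SWS.
S -> fW: W nullable, giving f | fW.
Drop R -> ε.
R -> RWS: R, W nullable, giving RS | RWS | S | WS.
W -> R: R nullable, giving R.
W -> RSR: R, R nullable, giving RS | RSR | S | SR.
Unchanged (no nullable symbols): S -> bb; R -> fb; W -> bf.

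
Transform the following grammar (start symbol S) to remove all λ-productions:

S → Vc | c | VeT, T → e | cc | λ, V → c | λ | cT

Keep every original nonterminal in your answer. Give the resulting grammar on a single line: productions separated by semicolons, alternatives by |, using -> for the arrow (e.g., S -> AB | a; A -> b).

S -> c | e | Vc | Ve | eT | VeT; T -> e | cc; V -> c | cT

Nullable set: {T, V}.
S -> Vc: V nullable, giving Vc | c.
S -> VeT: V, T nullable, giving Ve | VeT | e | eT.
Drop T -> λ.
Drop V -> λ.
V -> cT: T nullable, giving c | cT.
Unchanged (no nullable symbols): S -> c; T -> cc; T -> e; V -> c.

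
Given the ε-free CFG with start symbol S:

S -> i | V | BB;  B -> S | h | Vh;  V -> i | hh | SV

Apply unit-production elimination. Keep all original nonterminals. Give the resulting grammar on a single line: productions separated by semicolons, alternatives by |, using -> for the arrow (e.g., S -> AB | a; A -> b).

Unit productions: B->S, S->V.
Unit pairs (A ⇒* B via units): (B,S), (B,V), (S,V).
S: inherits non-unit rules of {S, V} → BB | SV | hh | i.
B: inherits non-unit rules of {B, S, V} → BB | SV | Vh | h | hh | i.
V: inherits non-unit rules of {V} → SV | hh | i.

S -> i | BB | SV | hh; B -> h | i | BB | SV | Vh | hh; V -> i | SV | hh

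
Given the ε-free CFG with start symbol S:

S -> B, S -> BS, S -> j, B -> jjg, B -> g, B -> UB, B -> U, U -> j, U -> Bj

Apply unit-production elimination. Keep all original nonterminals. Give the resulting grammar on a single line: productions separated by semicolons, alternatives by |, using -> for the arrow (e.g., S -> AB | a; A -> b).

S -> g | j | BS | Bj | UB | jjg; B -> g | j | Bj | UB | jjg; U -> j | Bj

Unit productions: B->U, S->B.
Unit pairs (A ⇒* B via units): (B,U), (S,B), (S,U).
S: inherits non-unit rules of {B, S, U} → BS | Bj | UB | g | j | jjg.
B: inherits non-unit rules of {B, U} → Bj | UB | g | j | jjg.
U: inherits non-unit rules of {U} → Bj | j.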